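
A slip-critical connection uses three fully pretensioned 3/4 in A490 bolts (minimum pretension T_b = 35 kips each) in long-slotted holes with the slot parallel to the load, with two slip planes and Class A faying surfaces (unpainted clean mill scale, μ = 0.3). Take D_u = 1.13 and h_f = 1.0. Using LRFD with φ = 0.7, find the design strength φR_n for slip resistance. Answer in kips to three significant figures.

49.8 kips

R_n = μ · D_u · h_f · T_b · n_s · n_b = 0.3 × 1.13 × 1.0 × 35 × 2 × 3 = 71.19 kips.
Design strength φR_n = 0.7 × 71.19 = 49.8 kips.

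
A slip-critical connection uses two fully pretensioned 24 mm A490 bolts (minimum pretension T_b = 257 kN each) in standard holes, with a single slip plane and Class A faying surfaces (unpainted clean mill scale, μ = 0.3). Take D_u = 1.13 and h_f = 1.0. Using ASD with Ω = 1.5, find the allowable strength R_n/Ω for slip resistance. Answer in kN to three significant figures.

R_n = μ · D_u · h_f · T_b · n_s · n_b = 0.3 × 1.13 × 1.0 × 257 × 1 × 2 = 174.2 kN.
Allowable strength R_n/Ω = 174.2 / 1.5 = 116 kN.

116 kN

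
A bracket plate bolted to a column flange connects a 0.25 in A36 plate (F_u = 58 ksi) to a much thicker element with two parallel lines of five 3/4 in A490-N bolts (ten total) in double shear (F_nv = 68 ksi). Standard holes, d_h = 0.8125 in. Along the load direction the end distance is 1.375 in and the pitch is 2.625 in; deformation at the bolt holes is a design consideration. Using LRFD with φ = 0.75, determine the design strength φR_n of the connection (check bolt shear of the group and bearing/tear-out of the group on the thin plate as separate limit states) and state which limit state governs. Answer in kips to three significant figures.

Bolt shear: A_b = π·0.75²/4 = 0.4418 in²; R_n = 68 × 0.4418 × 10 × 2 = 600.8 kips → 0.75 × 600.8 = 451 kips.
Bearing (1.2 l_c t F_u ≤ 2.4 d t F_u): upper limit = 2.4·0.75·0.25·58 = 26.1 kips.
  Edge l_c = 1.375 − 0.8125/2 = 0.9688 → r_n = 16.86 kips; interior l_c = 2.625 − 0.8125 = 1.812 → r_n = 26.1 kips.
  R_n,bearing = 2·16.86 + 8·26.1 = 242.5 kips → 0.75 × 242.5 = 182 kips.
Bearing governs: 182 kips.

182 kips (bearing governs)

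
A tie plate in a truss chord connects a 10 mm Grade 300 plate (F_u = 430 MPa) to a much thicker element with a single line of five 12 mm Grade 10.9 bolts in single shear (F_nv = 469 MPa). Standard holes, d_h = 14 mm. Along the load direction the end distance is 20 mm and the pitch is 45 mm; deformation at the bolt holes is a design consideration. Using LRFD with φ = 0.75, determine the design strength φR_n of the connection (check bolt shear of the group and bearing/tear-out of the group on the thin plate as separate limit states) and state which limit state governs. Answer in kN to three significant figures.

199 kN (bolt shear governs)

Bolt shear: A_b = π·12²/4 = 113.1 mm²; R_n = 469 × 113.1 × 5 × 1 / 1000 = 265.2 kN → 0.75 × 265.2 = 199 kN.
Bearing (1.2 l_c t F_u ≤ 2.4 d t F_u): upper limit = 2.4·12·10·430 / 1000 = 123.8 kN.
  Edge l_c = 20 − 14/2 = 13 → r_n = 67.08 kN; interior l_c = 45 − 14 = 31 → r_n = 123.8 kN.
  R_n,bearing = 1·67.08 + 4·123.8 = 562.4 kN → 0.75 × 562.4 = 422 kN.
Bolt shear governs: 199 kN.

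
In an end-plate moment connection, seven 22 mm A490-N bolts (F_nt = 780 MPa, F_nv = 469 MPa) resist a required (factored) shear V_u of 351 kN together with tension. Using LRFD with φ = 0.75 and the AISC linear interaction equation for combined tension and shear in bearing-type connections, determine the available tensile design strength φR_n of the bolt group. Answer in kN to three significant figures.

A_b = π·22²/4 = 380.1 mm²; f_rv = 351 × 1000 / (7 × 380.1) = 131.9 MPa.
F'_nt = 1.3 F_nt − (F_nt / φF_nv) f_rv = 1.3·780 − (780/(0.75·469))·131.9 = 721.5 MPa, capped at F_nt → F'_nt = 721.5 MPa.
R_n = F'_nt · A_b · n = 721.5 × 380.1 × 7 / 1000 = 1920 kN.
Design strength φR_n = 0.75 × 1920 = 1440 kN.

1440 kN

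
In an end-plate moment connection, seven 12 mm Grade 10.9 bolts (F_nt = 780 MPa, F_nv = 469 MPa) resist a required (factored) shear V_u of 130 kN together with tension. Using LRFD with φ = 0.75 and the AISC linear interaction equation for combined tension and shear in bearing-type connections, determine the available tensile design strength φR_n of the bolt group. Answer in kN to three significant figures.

A_b = π·12²/4 = 113.1 mm²; f_rv = 130 × 1000 / (7 × 113.1) = 164.2 MPa.
F'_nt = 1.3 F_nt − (F_nt / φF_nv) f_rv = 1.3·780 − (780/(0.75·469))·164.2 = 649.9 MPa, capped at F_nt → F'_nt = 649.9 MPa.
R_n = F'_nt · A_b · n = 649.9 × 113.1 × 7 / 1000 = 514.5 kN.
Design strength φR_n = 0.75 × 514.5 = 386 kN.

386 kN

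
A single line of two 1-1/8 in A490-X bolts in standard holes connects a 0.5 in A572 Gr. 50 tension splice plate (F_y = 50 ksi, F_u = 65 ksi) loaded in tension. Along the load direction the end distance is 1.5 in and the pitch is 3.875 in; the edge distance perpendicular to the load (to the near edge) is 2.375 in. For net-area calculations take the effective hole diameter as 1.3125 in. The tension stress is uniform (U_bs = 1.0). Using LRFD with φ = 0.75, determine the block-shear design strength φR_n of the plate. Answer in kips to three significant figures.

Shear plane L_v = 1.5 + 1·3.875 = 5.375 in; A_gv = 5.375 × 0.5 = 2.688 in².
A_nv = (5.375 − 1.5·1.3125) × 0.5 = 1.703 in².
A_nt = (2.375 − 0.5·1.3125) × 0.5 = 0.8594 in².
0.6 F_u A_nv = 66.42 kips; 0.6 F_y A_gv = 80.62 kips → shear rupture governs the shear term.
R_n = 66.42 + 1.0 × 65 × 0.8594 = 122.3 kips.
Design strength φR_n = 0.75 × 122.3 = 91.7 kips.

91.7 kips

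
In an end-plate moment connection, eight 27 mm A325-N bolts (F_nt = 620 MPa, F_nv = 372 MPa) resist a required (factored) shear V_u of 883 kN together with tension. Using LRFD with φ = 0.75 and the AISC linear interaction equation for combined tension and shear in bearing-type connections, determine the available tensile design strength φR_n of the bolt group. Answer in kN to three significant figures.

1300 kN

A_b = π·27²/4 = 572.6 mm²; f_rv = 883 × 1000 / (8 × 572.6) = 192.8 MPa.
F'_nt = 1.3 F_nt − (F_nt / φF_nv) f_rv = 1.3·620 − (620/(0.75·372))·192.8 = 377.6 MPa, capped at F_nt → F'_nt = 377.6 MPa.
R_n = F'_nt · A_b · n = 377.6 × 572.6 × 8 / 1000 = 1730 kN.
Design strength φR_n = 0.75 × 1730 = 1300 kN.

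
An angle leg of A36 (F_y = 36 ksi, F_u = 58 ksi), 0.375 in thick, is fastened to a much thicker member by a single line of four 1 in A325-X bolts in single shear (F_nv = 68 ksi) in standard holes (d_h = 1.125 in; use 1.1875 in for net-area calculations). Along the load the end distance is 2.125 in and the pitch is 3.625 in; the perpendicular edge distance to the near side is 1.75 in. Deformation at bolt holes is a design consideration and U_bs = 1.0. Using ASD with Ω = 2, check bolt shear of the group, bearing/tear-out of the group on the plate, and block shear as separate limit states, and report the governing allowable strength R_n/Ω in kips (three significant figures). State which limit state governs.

65.2 kips (block shear governs)

Bolt shear: A_b = π·1²/4 = 0.7854 in²; R_n = 68 × 0.7854 × 4 × 1 = 213.6 kips → 213.6 / 2 = 107 kips.
Bearing: edge l_c = 1.562, r_n = 40.78 kips; interior l_c = 2.5, r_n = 52.2 kips; R_n = 40.78 + 3·52.2 = 197.4 kips → 98.7 kips.
Block shear: A_gv = 4.875, A_nv = 3.316, A_nt = 0.4336 in²; R_n = min(0.6F_uA_nv, 0.6F_yA_gv) + U_bs·F_u·A_nt = 130.4 kips → 65.2 kips.
Block shear governs: 65.2 kips.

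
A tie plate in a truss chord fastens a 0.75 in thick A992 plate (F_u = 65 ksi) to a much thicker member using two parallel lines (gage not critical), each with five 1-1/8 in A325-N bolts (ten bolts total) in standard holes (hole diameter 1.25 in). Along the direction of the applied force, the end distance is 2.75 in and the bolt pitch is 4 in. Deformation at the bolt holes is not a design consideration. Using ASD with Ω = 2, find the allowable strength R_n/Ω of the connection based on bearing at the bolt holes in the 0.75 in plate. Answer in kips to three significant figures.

814 kips

Per bolt r_n = 1.5 l_c t F_u ≤ 3.0 d t F_u; upper limit = 3.0 × 1.125 × 0.75 × 65 = 164.5 kips.
Edge bolt: l_c = 2.75 − 1.25/2 = 2.125 in → 1.5 × 2.125 × 0.75 × 65 = 155.4 → r_n = 155.4 kips.
Interior bolts: l_c = 4 − 1.25 = 2.75 in → 1.5 × 2.75 × 0.75 × 65 = 201.1 → r_n = 164.5 kips.
R_n = 2 × 155.4 + 8 × 164.5 = 1627 kips.
Allowable strength R_n/Ω = 1627 / 2 = 814 kips.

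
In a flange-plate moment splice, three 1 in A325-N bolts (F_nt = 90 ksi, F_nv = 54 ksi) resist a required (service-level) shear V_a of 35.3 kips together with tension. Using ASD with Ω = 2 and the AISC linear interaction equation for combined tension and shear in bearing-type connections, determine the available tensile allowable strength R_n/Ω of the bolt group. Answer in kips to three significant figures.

79 kips

A_b = π·1²/4 = 0.7854 in²; f_rv = 35.3 / (3 × 0.7854) = 14.98 ksi.
F'_nt = 1.3 F_nt − (Ω F_nt / F_nv) f_rv = 1.3·90 − (2·90/54)·14.98 = 67.06 ksi, capped at F_nt → F'_nt = 67.06 ksi.
R_n = F'_nt · A_b · n = 67.06 × 0.7854 × 3 = 158 kips.
Allowable strength R_n/Ω = 158 / 2 = 79 kips.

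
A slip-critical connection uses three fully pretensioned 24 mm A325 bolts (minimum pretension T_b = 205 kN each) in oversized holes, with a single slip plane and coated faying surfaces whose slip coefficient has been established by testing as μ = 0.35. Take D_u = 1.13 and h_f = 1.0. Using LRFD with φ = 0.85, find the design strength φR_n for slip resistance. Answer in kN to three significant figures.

R_n = μ · D_u · h_f · T_b · n_s · n_b = 0.35 × 1.13 × 1.0 × 205 × 1 × 3 = 243.2 kN.
Design strength φR_n = 0.85 × 243.2 = 207 kN.

207 kN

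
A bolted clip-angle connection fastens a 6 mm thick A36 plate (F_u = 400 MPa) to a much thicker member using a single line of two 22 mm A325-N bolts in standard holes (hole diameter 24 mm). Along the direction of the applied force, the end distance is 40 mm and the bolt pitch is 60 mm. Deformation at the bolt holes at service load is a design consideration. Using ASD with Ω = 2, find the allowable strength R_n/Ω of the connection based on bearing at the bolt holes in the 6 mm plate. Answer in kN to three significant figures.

92.2 kN

Per bolt r_n = 1.2 l_c t F_u ≤ 2.4 d t F_u; upper limit = 2.4 × 22 × 6 × 400 / 1000 = 126.7 kN.
Edge bolt: l_c = 40 − 24/2 = 28 mm → 1.2 × 28 × 6 × 400 / 1000 = 80.64 → r_n = 80.64 kN.
Interior bolts: l_c = 60 − 24 = 36 mm → 1.2 × 36 × 6 × 400 / 1000 = 103.7 → r_n = 103.7 kN.
R_n = 1 × 80.64 + 1 × 103.7 = 184.3 kN.
Allowable strength R_n/Ω = 184.3 / 2 = 92.2 kN.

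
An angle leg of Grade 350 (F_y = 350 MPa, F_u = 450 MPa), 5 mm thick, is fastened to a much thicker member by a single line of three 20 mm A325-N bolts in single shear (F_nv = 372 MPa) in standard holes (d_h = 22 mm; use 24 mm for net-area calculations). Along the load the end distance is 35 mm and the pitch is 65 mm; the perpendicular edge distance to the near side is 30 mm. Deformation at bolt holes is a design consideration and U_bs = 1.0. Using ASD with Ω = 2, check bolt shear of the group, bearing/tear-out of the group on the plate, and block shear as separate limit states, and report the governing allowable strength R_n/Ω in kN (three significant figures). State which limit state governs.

91.1 kN (block shear governs)

Bolt shear: A_b = π·20²/4 = 314.2 mm²; R_n = 372 × 314.2 × 3 × 1 / 1000 = 350.6 kN → 350.6 / 2 = 175 kN.
Bearing: edge l_c = 24, r_n = 64.8 kN; interior l_c = 43, r_n = 108 kN; R_n = 64.8 + 2·108 = 280.8 kN → 140 kN.
Block shear: A_gv = 825, A_nv = 525, A_nt = 90 mm²; R_n = min(0.6F_uA_nv, 0.6F_yA_gv) + U_bs·F_u·A_nt = 182.2 kN → 91.1 kN.
Block shear governs: 91.1 kN.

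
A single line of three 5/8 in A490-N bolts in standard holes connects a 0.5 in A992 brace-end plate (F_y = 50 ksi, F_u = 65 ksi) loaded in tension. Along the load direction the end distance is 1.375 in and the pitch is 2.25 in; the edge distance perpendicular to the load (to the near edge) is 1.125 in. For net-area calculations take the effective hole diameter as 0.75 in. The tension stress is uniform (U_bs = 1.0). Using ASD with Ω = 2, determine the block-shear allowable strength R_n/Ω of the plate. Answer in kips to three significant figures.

51.2 kips

Shear plane L_v = 1.375 + 2·2.25 = 5.875 in; A_gv = 5.875 × 0.5 = 2.938 in².
A_nv = (5.875 − 2.5·0.75) × 0.5 = 2 in².
A_nt = (1.125 − 0.5·0.75) × 0.5 = 0.375 in².
0.6 F_u A_nv = 78 kips; 0.6 F_y A_gv = 88.12 kips → shear rupture governs the shear term.
R_n = 78 + 1.0 × 65 × 0.375 = 102.4 kips.
Allowable strength R_n/Ω = 102.4 / 2 = 51.2 kips.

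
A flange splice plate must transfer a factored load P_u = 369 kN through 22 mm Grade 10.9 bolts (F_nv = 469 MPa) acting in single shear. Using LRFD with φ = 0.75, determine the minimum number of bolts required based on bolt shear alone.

3 bolts

A_b = π·22²/4 = 380.1 mm².
Per-bolt design strength φR_n = 0.75 × 469 × 380.1 × 1 / 1000 = 133.7 kN.
n ≥ 369 / 133.7 = 2.76 → use 3 bolts.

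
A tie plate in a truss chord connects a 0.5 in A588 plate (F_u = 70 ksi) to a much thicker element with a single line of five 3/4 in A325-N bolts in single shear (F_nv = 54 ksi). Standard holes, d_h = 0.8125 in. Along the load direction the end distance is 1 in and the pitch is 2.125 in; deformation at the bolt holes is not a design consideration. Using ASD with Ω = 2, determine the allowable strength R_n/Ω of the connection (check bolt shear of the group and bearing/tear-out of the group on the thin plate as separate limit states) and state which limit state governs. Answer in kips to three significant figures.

Bolt shear: A_b = π·0.75²/4 = 0.4418 in²; R_n = 54 × 0.4418 × 5 × 1 = 119.3 kips → 119.3 / 2 = 59.6 kips.
Bearing (1.5 l_c t F_u ≤ 3.0 d t F_u): upper limit = 3.0·0.75·0.5·70 = 78.75 kips.
  Edge l_c = 1 − 0.8125/2 = 0.5938 → r_n = 31.17 kips; interior l_c = 2.125 − 0.8125 = 1.312 → r_n = 68.91 kips.
  R_n,bearing = 1·31.17 + 4·68.91 = 306.8 kips → 306.8 / 2 = 153 kips.
Bolt shear governs: 59.6 kips.

59.6 kips (bolt shear governs)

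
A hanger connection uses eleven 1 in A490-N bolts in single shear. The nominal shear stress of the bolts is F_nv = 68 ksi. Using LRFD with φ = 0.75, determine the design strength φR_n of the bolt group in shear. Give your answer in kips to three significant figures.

441 kips

A_b = π × 1² / 4 = 0.7854 in².
R_n = F_nv · A_b · n · n_s = 68 × 0.7854 × 11 × 1 = 587.5 kips.
Design strength φR_n = 0.75 × 587.5 = 441 kips.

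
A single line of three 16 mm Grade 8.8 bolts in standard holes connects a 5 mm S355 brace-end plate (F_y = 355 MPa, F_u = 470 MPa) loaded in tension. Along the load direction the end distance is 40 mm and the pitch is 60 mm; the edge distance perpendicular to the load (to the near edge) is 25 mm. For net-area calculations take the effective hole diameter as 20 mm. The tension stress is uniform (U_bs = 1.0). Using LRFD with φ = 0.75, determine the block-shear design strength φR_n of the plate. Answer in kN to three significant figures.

143 kN

Shear plane L_v = 40 + 2·60 = 160 mm; A_gv = 160 × 5 = 800 mm².
A_nv = (160 − 2.5·20) × 5 = 550 mm².
A_nt = (25 − 0.5·20) × 5 = 75 mm².
0.6 F_u A_nv = 155.1 kN; 0.6 F_y A_gv = 170.4 kN → shear rupture governs the shear term.
R_n = 155.1 + 1.0 × 470 × 75 / 1000 = 190.3 kN.
Design strength φR_n = 0.75 × 190.3 = 143 kN.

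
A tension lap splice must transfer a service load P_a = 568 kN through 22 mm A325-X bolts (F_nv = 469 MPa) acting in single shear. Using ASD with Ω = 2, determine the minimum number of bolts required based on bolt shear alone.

A_b = π·22²/4 = 380.1 mm².
Per-bolt allowable strength R_n/Ω = 469 × 380.1 × 1 / 1000 / 2 = 89.14 kN.
n ≥ 568 / 89.14 = 6.372 → use 7 bolts.

7 bolts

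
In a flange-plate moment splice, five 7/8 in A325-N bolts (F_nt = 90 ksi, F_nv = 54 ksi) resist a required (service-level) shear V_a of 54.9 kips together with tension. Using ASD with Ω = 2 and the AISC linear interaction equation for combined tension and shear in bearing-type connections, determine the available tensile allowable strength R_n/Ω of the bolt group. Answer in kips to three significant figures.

A_b = π·0.875²/4 = 0.6013 in²; f_rv = 54.9 / (5 × 0.6013) = 18.26 ksi.
F'_nt = 1.3 F_nt − (Ω F_nt / F_nv) f_rv = 1.3·90 − (2·90/54)·18.26 = 56.13 ksi, capped at F_nt → F'_nt = 56.13 ksi.
R_n = F'_nt · A_b · n = 56.13 × 0.6013 × 5 = 168.8 kips.
Allowable strength R_n/Ω = 168.8 / 2 = 84.4 kips.

84.4 kips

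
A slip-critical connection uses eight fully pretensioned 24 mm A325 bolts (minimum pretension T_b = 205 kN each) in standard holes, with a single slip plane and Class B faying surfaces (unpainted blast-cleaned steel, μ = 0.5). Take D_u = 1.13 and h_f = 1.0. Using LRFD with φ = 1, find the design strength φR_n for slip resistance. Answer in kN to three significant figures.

R_n = μ · D_u · h_f · T_b · n_s · n_b = 0.5 × 1.13 × 1.0 × 205 × 1 × 8 = 926.6 kN.
Design strength φR_n = 1 × 926.6 = 927 kN.

927 kN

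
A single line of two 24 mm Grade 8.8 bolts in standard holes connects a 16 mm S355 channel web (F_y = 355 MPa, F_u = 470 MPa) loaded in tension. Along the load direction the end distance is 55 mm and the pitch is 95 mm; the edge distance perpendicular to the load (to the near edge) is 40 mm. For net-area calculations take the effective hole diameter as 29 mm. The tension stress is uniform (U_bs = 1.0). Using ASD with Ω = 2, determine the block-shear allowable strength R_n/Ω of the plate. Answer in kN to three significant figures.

Shear plane L_v = 55 + 1·95 = 150 mm; A_gv = 150 × 16 = 2400 mm².
A_nv = (150 − 1.5·29) × 16 = 1704 mm².
A_nt = (40 − 0.5·29) × 16 = 408 mm².
0.6 F_u A_nv = 480.5 kN; 0.6 F_y A_gv = 511.2 kN → shear rupture governs the shear term.
R_n = 480.5 + 1.0 × 470 × 408 / 1000 = 672.3 kN.
Allowable strength R_n/Ω = 672.3 / 2 = 336 kN.

336 kN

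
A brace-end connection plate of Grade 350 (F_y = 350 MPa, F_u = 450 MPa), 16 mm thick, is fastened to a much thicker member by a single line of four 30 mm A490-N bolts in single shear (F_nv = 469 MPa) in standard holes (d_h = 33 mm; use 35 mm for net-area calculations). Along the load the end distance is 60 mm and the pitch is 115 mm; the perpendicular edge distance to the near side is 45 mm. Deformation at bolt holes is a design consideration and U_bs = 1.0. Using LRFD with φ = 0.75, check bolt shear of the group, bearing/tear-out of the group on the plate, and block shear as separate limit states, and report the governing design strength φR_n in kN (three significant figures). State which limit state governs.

Bolt shear: A_b = π·30²/4 = 706.9 mm²; R_n = 469 × 706.9 × 4 × 1 / 1000 = 1326 kN → 0.75 × 1326 = 995 kN.
Bearing: edge l_c = 43.5, r_n = 375.8 kN; interior l_c = 82, r_n = 518.4 kN; R_n = 375.8 + 3·518.4 = 1931 kN → 1450 kN.
Block shear: A_gv = 6480, A_nv = 4520, A_nt = 440 mm²; R_n = min(0.6F_uA_nv, 0.6F_yA_gv) + U_bs·F_u·A_nt = 1418 kN → 1060 kN.
Bolt shear governs: 995 kN.

995 kN (bolt shear governs)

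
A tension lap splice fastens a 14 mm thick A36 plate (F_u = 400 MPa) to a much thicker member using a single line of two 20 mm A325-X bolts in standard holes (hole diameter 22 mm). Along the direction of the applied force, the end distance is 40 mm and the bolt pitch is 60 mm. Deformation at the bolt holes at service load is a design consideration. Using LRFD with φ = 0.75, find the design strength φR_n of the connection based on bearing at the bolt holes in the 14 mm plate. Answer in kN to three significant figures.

338 kN

Per bolt r_n = 1.2 l_c t F_u ≤ 2.4 d t F_u; upper limit = 2.4 × 20 × 14 × 400 / 1000 = 268.8 kN.
Edge bolt: l_c = 40 − 22/2 = 29 mm → 1.2 × 29 × 14 × 400 / 1000 = 194.9 → r_n = 194.9 kN.
Interior bolts: l_c = 60 − 22 = 38 mm → 1.2 × 38 × 14 × 400 / 1000 = 255.4 → r_n = 255.4 kN.
R_n = 1 × 194.9 + 1 × 255.4 = 450.2 kN.
Design strength φR_n = 0.75 × 450.2 = 338 kN.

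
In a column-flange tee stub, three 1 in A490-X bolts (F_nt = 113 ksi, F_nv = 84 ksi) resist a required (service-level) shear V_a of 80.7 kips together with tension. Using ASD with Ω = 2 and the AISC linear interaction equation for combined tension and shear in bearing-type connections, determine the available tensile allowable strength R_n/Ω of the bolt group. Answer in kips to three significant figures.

A_b = π·1²/4 = 0.7854 in²; f_rv = 80.7 / (3 × 0.7854) = 34.25 ksi.
F'_nt = 1.3 F_nt − (Ω F_nt / F_nv) f_rv = 1.3·113 − (2·113/84)·34.25 = 54.75 ksi, capped at F_nt → F'_nt = 54.75 ksi.
R_n = F'_nt · A_b · n = 54.75 × 0.7854 × 3 = 129 kips.
Allowable strength R_n/Ω = 129 / 2 = 64.5 kips.

64.5 kips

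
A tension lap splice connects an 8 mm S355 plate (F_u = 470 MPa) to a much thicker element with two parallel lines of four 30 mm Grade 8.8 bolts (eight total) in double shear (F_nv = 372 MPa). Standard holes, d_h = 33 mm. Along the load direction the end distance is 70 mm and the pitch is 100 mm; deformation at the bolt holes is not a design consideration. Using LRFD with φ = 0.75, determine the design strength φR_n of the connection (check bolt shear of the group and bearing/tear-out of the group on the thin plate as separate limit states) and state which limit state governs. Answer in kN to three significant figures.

1980 kN (bearing governs)

Bolt shear: A_b = π·30²/4 = 706.9 mm²; R_n = 372 × 706.9 × 8 × 2 / 1000 = 4207 kN → 0.75 × 4207 = 3160 kN.
Bearing (1.5 l_c t F_u ≤ 3.0 d t F_u): upper limit = 3.0·30·8·470 / 1000 = 338.4 kN.
  Edge l_c = 70 − 33/2 = 53.5 → r_n = 301.7 kN; interior l_c = 100 − 33 = 67 → r_n = 338.4 kN.
  R_n,bearing = 2·301.7 + 6·338.4 = 2634 kN → 0.75 × 2634 = 1980 kN.
Bearing governs: 1980 kN.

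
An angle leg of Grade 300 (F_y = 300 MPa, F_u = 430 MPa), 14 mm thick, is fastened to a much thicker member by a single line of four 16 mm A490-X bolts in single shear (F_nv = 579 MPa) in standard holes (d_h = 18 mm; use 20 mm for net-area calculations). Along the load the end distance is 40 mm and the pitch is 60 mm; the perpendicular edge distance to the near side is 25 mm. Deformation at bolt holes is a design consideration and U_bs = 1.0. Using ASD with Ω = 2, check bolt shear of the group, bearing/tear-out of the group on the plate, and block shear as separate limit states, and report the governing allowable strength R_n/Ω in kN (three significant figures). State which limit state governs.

233 kN (bolt shear governs)

Bolt shear: A_b = π·16²/4 = 201.1 mm²; R_n = 579 × 201.1 × 4 × 1 / 1000 = 465.7 kN → 465.7 / 2 = 233 kN.
Bearing: edge l_c = 31, r_n = 223.9 kN; interior l_c = 42, r_n = 231.2 kN; R_n = 223.9 + 3·231.2 = 917.4 kN → 459 kN.
Block shear: A_gv = 3080, A_nv = 2100, A_nt = 210 mm²; R_n = min(0.6F_uA_nv, 0.6F_yA_gv) + U_bs·F_u·A_nt = 632.1 kN → 316 kN.
Bolt shear governs: 233 kN.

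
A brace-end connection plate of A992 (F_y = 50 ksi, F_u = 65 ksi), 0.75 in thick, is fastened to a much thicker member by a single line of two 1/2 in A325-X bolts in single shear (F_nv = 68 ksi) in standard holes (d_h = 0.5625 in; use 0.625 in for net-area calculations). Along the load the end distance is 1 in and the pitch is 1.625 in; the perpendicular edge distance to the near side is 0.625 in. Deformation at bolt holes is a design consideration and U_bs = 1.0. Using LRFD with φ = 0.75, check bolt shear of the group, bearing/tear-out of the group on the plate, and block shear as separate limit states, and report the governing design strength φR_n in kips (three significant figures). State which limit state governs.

Bolt shear: A_b = π·0.5²/4 = 0.1963 in²; R_n = 68 × 0.1963 × 2 × 1 = 26.7 kips → 0.75 × 26.7 = 20 kips.
Bearing: edge l_c = 0.7188, r_n = 42.05 kips; interior l_c = 1.062, r_n = 58.5 kips; R_n = 42.05 + 1·58.5 = 100.5 kips → 75.4 kips.
Block shear: A_gv = 1.969, A_nv = 1.266, A_nt = 0.2344 in²; R_n = min(0.6F_uA_nv, 0.6F_yA_gv) + U_bs·F_u·A_nt = 64.59 kips → 48.4 kips.
Bolt shear governs: 20 kips.

20 kips (bolt shear governs)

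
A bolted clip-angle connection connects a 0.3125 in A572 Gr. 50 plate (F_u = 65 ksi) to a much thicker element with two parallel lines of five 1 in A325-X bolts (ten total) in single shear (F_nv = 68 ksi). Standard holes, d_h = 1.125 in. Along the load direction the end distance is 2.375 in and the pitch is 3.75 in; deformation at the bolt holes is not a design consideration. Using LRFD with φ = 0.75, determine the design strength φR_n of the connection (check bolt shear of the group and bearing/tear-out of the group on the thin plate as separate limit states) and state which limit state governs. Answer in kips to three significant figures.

Bolt shear: A_b = π·1²/4 = 0.7854 in²; R_n = 68 × 0.7854 × 10 × 1 = 534.1 kips → 0.75 × 534.1 = 401 kips.
Bearing (1.5 l_c t F_u ≤ 3.0 d t F_u): upper limit = 3.0·1·0.3125·65 = 60.94 kips.
  Edge l_c = 2.375 − 1.125/2 = 1.812 → r_n = 55.22 kips; interior l_c = 3.75 − 1.125 = 2.625 → r_n = 60.94 kips.
  R_n,bearing = 2·55.22 + 8·60.94 = 597.9 kips → 0.75 × 597.9 = 448 kips.
Bolt shear governs: 401 kips.

401 kips (bolt shear governs)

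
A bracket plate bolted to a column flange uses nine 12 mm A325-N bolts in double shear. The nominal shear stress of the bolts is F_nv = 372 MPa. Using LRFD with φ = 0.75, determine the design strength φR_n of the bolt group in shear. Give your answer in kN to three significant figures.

568 kN

A_b = π × 12² / 4 = 113.1 mm².
R_n = F_nv · A_b · n · n_s = 372 × 113.1 × 9 × 2 / 1000 = 757.3 kN.
Design strength φR_n = 0.75 × 757.3 = 568 kN.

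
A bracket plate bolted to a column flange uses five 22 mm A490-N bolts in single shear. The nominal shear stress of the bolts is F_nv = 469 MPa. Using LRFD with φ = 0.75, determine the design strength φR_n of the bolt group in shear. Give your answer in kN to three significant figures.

669 kN

A_b = π × 22² / 4 = 380.1 mm².
R_n = F_nv · A_b · n · n_s = 469 × 380.1 × 5 × 1 / 1000 = 891.4 kN.
Design strength φR_n = 0.75 × 891.4 = 669 kN.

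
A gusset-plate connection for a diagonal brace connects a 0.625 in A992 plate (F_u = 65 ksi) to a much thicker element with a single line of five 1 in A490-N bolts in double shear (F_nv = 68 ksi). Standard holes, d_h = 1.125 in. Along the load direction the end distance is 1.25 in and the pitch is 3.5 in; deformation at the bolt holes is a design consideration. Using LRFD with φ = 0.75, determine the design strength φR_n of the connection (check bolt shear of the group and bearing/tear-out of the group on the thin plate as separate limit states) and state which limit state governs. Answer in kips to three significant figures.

318 kips (bearing governs)

Bolt shear: A_b = π·1²/4 = 0.7854 in²; R_n = 68 × 0.7854 × 5 × 2 = 534.1 kips → 0.75 × 534.1 = 401 kips.
Bearing (1.2 l_c t F_u ≤ 2.4 d t F_u): upper limit = 2.4·1·0.625·65 = 97.5 kips.
  Edge l_c = 1.25 − 1.125/2 = 0.6875 → r_n = 33.52 kips; interior l_c = 3.5 − 1.125 = 2.375 → r_n = 97.5 kips.
  R_n,bearing = 1·33.52 + 4·97.5 = 423.5 kips → 0.75 × 423.5 = 318 kips.
Bearing governs: 318 kips.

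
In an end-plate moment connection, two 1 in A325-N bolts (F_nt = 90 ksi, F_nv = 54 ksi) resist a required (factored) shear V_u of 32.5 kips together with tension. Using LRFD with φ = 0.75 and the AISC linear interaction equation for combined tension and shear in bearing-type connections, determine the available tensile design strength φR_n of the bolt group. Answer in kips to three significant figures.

83.7 kips

A_b = π·1²/4 = 0.7854 in²; f_rv = 32.5 / (2 × 0.7854) = 20.69 ksi.
F'_nt = 1.3 F_nt − (F_nt / φF_nv) f_rv = 1.3·90 − (90/(0.75·54))·20.69 = 71.02 ksi, capped at F_nt → F'_nt = 71.02 ksi.
R_n = F'_nt · A_b · n = 71.02 × 0.7854 × 2 = 111.6 kips.
Design strength φR_n = 0.75 × 111.6 = 83.7 kips.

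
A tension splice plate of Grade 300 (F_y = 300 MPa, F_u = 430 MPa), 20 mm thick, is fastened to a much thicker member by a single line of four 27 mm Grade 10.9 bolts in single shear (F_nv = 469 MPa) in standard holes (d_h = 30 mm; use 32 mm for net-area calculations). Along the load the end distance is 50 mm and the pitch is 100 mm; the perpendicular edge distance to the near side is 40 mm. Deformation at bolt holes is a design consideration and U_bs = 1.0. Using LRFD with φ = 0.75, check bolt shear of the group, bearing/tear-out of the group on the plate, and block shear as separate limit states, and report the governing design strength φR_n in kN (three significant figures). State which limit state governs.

Bolt shear: A_b = π·27²/4 = 572.6 mm²; R_n = 469 × 572.6 × 4 × 1 / 1000 = 1074 kN → 0.75 × 1074 = 806 kN.
Bearing: edge l_c = 35, r_n = 361.2 kN; interior l_c = 70, r_n = 557.3 kN; R_n = 361.2 + 3·557.3 = 2033 kN → 1520 kN.
Block shear: A_gv = 7000, A_nv = 4760, A_nt = 480 mm²; R_n = min(0.6F_uA_nv, 0.6F_yA_gv) + U_bs·F_u·A_nt = 1434 kN → 1080 kN.
Bolt shear governs: 806 kN.

806 kN (bolt shear governs)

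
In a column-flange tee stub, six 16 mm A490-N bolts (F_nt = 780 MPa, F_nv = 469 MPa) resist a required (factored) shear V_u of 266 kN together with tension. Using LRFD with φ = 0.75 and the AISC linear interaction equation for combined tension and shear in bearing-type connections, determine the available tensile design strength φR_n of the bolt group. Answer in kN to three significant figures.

A_b = π·16²/4 = 201.1 mm²; f_rv = 266 × 1000 / (6 × 201.1) = 220.5 MPa.
F'_nt = 1.3 F_nt − (F_nt / φF_nv) f_rv = 1.3·780 − (780/(0.75·469))·220.5 = 525.1 MPa, capped at F_nt → F'_nt = 525.1 MPa.
R_n = F'_nt · A_b · n = 525.1 × 201.1 × 6 / 1000 = 633.4 kN.
Design strength φR_n = 0.75 × 633.4 = 475 kN.

475 kN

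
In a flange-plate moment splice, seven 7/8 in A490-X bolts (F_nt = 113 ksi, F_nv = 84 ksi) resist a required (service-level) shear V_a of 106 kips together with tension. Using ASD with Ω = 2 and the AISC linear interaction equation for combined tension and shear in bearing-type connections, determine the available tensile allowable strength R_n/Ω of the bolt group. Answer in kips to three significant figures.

A_b = π·0.875²/4 = 0.6013 in²; f_rv = 106 / (7 × 0.6013) = 25.18 ksi.
F'_nt = 1.3 F_nt − (Ω F_nt / F_nv) f_rv = 1.3·113 − (2·113/84)·25.18 = 79.15 ksi, capped at F_nt → F'_nt = 79.15 ksi.
R_n = F'_nt · A_b · n = 79.15 × 0.6013 × 7 = 333.1 kips.
Allowable strength R_n/Ω = 333.1 / 2 = 167 kips.

167 kips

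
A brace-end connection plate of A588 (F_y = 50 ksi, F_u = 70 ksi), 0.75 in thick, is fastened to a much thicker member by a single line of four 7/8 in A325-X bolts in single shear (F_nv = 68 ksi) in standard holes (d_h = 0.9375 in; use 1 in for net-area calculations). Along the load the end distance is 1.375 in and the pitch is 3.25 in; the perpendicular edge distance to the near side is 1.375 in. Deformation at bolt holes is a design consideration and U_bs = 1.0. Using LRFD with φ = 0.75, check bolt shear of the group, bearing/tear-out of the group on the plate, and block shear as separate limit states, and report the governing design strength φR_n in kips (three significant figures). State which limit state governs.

123 kips (bolt shear governs)

Bolt shear: A_b = π·0.875²/4 = 0.6013 in²; R_n = 68 × 0.6013 × 4 × 1 = 163.6 kips → 0.75 × 163.6 = 123 kips.
Bearing: edge l_c = 0.9062, r_n = 57.09 kips; interior l_c = 2.312, r_n = 110.3 kips; R_n = 57.09 + 3·110.3 = 387.8 kips → 291 kips.
Block shear: A_gv = 8.344, A_nv = 5.719, A_nt = 0.6562 in²; R_n = min(0.6F_uA_nv, 0.6F_yA_gv) + U_bs·F_u·A_nt = 286.1 kips → 215 kips.
Bolt shear governs: 123 kips.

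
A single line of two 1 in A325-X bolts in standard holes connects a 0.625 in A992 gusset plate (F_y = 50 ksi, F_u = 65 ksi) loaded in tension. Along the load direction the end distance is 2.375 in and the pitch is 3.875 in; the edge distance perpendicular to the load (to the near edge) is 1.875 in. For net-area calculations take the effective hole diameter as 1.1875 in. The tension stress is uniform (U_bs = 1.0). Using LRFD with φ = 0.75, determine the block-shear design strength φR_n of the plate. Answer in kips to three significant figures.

Shear plane L_v = 2.375 + 1·3.875 = 6.25 in; A_gv = 6.25 × 0.625 = 3.906 in².
A_nv = (6.25 − 1.5·1.1875) × 0.625 = 2.793 in².
A_nt = (1.875 − 0.5·1.1875) × 0.625 = 0.8008 in².
0.6 F_u A_nv = 108.9 kips; 0.6 F_y A_gv = 117.2 kips → shear rupture governs the shear term.
R_n = 108.9 + 1.0 × 65 × 0.8008 = 161 kips.
Design strength φR_n = 0.75 × 161 = 121 kips.

121 kips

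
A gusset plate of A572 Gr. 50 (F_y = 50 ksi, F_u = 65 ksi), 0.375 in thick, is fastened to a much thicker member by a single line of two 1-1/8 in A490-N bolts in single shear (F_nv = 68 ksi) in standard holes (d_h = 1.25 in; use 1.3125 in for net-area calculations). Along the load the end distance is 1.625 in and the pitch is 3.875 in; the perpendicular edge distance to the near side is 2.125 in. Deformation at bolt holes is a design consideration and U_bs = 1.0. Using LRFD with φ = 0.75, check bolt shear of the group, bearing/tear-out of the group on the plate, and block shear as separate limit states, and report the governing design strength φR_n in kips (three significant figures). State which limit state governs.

65.6 kips (block shear governs)

Bolt shear: A_b = π·1.125²/4 = 0.994 in²; R_n = 68 × 0.994 × 2 × 1 = 135.2 kips → 0.75 × 135.2 = 101 kips.
Bearing: edge l_c = 1, r_n = 29.25 kips; interior l_c = 2.625, r_n = 65.81 kips; R_n = 29.25 + 1·65.81 = 95.06 kips → 71.3 kips.
Block shear: A_gv = 2.062, A_nv = 1.324, A_nt = 0.5508 in²; R_n = min(0.6F_uA_nv, 0.6F_yA_gv) + U_bs·F_u·A_nt = 87.45 kips → 65.6 kips.
Block shear governs: 65.6 kips.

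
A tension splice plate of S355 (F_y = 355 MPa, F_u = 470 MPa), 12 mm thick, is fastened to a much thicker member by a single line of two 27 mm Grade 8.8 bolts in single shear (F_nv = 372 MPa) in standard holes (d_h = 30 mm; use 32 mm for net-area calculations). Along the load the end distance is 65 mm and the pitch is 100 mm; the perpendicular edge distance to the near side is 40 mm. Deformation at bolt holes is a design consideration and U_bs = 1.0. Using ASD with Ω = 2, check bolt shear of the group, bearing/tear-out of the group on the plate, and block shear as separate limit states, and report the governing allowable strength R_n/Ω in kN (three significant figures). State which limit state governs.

213 kN (bolt shear governs)

Bolt shear: A_b = π·27²/4 = 572.6 mm²; R_n = 372 × 572.6 × 2 × 1 / 1000 = 426 kN → 426 / 2 = 213 kN.
Bearing: edge l_c = 50, r_n = 338.4 kN; interior l_c = 70, r_n = 365.5 kN; R_n = 338.4 + 1·365.5 = 703.9 kN → 352 kN.
Block shear: A_gv = 1980, A_nv = 1404, A_nt = 288 mm²; R_n = min(0.6F_uA_nv, 0.6F_yA_gv) + U_bs·F_u·A_nt = 531.3 kN → 266 kN.
Bolt shear governs: 213 kN.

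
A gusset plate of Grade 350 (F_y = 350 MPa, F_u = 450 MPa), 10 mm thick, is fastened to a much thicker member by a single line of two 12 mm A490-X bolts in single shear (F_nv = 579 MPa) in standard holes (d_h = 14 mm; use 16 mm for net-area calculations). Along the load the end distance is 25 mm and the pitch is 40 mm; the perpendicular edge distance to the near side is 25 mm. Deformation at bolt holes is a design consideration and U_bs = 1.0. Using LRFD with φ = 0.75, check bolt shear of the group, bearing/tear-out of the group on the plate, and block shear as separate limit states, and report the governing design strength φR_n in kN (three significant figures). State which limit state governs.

Bolt shear: A_b = π·12²/4 = 113.1 mm²; R_n = 579 × 113.1 × 2 × 1 / 1000 = 131 kN → 0.75 × 131 = 98.2 kN.
Bearing: edge l_c = 18, r_n = 97.2 kN; interior l_c = 26, r_n = 129.6 kN; R_n = 97.2 + 1·129.6 = 226.8 kN → 170 kN.
Block shear: A_gv = 650, A_nv = 410, A_nt = 170 mm²; R_n = min(0.6F_uA_nv, 0.6F_yA_gv) + U_bs·F_u·A_nt = 187.2 kN → 140 kN.
Bolt shear governs: 98.2 kN.

98.2 kN (bolt shear governs)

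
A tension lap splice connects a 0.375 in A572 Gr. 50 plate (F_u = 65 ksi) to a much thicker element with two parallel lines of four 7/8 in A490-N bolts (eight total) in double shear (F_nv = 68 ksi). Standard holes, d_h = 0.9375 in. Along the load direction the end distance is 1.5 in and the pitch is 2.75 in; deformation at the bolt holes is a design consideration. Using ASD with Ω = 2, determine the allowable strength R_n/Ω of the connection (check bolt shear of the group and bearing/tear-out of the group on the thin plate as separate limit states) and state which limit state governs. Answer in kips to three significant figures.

Bolt shear: A_b = π·0.875²/4 = 0.6013 in²; R_n = 68 × 0.6013 × 8 × 2 = 654.2 kips → 654.2 / 2 = 327 kips.
Bearing (1.2 l_c t F_u ≤ 2.4 d t F_u): upper limit = 2.4·0.875·0.375·65 = 51.19 kips.
  Edge l_c = 1.5 − 0.9375/2 = 1.031 → r_n = 30.16 kips; interior l_c = 2.75 − 0.9375 = 1.812 → r_n = 51.19 kips.
  R_n,bearing = 2·30.16 + 6·51.19 = 367.5 kips → 367.5 / 2 = 184 kips.
Bearing governs: 184 kips.

184 kips (bearing governs)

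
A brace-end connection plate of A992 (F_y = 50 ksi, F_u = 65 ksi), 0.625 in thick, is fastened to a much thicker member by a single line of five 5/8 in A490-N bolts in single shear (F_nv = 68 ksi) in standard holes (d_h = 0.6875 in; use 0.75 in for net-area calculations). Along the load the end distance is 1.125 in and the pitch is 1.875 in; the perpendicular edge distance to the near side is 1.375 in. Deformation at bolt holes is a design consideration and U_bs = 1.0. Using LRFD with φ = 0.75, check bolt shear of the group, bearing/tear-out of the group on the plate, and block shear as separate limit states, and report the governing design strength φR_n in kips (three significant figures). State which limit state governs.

78.2 kips (bolt shear governs)

Bolt shear: A_b = π·0.625²/4 = 0.3068 in²; R_n = 68 × 0.3068 × 5 × 1 = 104.3 kips → 0.75 × 104.3 = 78.2 kips.
Bearing: edge l_c = 0.7812, r_n = 38.09 kips; interior l_c = 1.188, r_n = 57.89 kips; R_n = 38.09 + 4·57.89 = 269.6 kips → 202 kips.
Block shear: A_gv = 5.391, A_nv = 3.281, A_nt = 0.625 in²; R_n = min(0.6F_uA_nv, 0.6F_yA_gv) + U_bs·F_u·A_nt = 168.6 kips → 126 kips.
Bolt shear governs: 78.2 kips.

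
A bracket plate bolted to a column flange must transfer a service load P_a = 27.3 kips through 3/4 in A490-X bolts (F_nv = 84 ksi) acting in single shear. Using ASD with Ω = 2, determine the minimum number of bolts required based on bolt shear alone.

A_b = π·0.75²/4 = 0.4418 in².
Per-bolt allowable strength R_n/Ω = 84 × 0.4418 × 1 / 2 = 18.56 kips.
n ≥ 27.3 / 18.56 = 1.471 → use 2 bolts.

2 bolts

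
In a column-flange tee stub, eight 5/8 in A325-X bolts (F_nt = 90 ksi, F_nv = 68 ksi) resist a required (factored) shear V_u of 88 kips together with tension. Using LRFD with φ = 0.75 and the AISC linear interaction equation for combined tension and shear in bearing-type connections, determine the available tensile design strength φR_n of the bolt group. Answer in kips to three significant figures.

A_b = π·0.625²/4 = 0.3068 in²; f_rv = 88 / (8 × 0.3068) = 35.85 ksi.
F'_nt = 1.3 F_nt − (F_nt / φF_nv) f_rv = 1.3·90 − (90/(0.75·68))·35.85 = 53.73 ksi, capped at F_nt → F'_nt = 53.73 ksi.
R_n = F'_nt · A_b · n = 53.73 × 0.3068 × 8 = 131.9 kips.
Design strength φR_n = 0.75 × 131.9 = 98.9 kips.

98.9 kips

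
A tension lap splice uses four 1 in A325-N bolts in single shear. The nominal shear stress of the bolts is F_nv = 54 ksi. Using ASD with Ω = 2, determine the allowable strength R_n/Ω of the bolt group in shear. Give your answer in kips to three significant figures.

A_b = π × 1² / 4 = 0.7854 in².
R_n = F_nv · A_b · n · n_s = 54 × 0.7854 × 4 × 1 = 169.6 kips.
Allowable strength R_n/Ω = 169.6 / 2 = 84.8 kips.

84.8 kips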